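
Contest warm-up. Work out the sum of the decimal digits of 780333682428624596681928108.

129

7+8+0+3+3+3+6+8+2+4+2+8+6+2+4+5+9+6+6+8+1+9+2+8+1+0+8 = 129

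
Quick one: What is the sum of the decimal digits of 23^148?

23^148 = 3433363063188037676902451955415920785842383254284164565425177675733080186115725738541770838995236106846429886765074542405043737475266864854312848690813028441065586077815145794675110286680657677615883681
Sum of its 202 digits: 931.

931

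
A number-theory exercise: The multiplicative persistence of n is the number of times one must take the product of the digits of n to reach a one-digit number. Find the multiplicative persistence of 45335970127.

45335970127 → 0 (1 step)

1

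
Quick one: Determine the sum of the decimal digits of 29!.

29! = 8841761993739701954543616000000
Sum of its 31 digits: 126.

126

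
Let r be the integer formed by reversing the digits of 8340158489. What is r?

9848510438

Reversing 8340158489 gives 9848510438.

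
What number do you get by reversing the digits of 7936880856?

Reversing 7936880856 gives 6580886397.

6580886397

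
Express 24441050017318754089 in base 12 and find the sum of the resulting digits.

94

24441050017318754089 in base 12 is B024364AB47414A661.
Digit sum: 11+0+2+4+3+6+4+10+11+4+7+4+1+4+10+6+6+1 = 94.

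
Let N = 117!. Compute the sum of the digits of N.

117! = 3969937160808720895401959629498630647790406360168322301129748464310422041758630649341780708631240196854767624444057168110272995649603642560353748940315749184568295424000000000000000000000000000
Sum of its 193 digits: 738.

738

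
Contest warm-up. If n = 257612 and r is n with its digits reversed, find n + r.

474364

Reverse of 257612 is 216752.
257612 + 216752 = 474364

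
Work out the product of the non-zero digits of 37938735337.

3×7×9×3×8×7×3×5×3×3×7 = 30005640

30005640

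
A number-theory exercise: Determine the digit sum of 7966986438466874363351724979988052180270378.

7+9+6+6+9+8+6+4+3+8+4+6+6+8+7+4+3+6+3+3+5+1+7+2+4+9+7+9+9+8+8+0+5+2+1+8+0+2+7+0+3+7+8 = 228

228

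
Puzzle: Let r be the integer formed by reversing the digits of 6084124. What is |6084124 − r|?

1869318

Reverse of 6084124 is 4214806.
|6084124 − 4214806| = 1869318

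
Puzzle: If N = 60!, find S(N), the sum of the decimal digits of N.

60! = 8320987112741390144276341183223364380754172606361245952449277696409600000000000000
Sum of its 82 digits: 288.

288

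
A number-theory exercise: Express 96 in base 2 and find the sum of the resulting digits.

96 in base 2 is 1100000.
Digit sum: 1+1+0+0+0+0+0 = 2.

2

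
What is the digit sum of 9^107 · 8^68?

693

9^107 · 8^68 = 32663869022575822162600099198602522876973000582070671233672993195123170456560242776260999219688346126410231922877319392342887162511571231981923722746708334691221504
Sum of its 164 digits: 693.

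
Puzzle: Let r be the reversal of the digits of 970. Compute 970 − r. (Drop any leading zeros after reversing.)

891

Reverse of 970 is 79.
970 − 79 = 891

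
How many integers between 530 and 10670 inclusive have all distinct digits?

The integers in [530, 10670] that have all distinct digits: 530, 531, 532, 534, 536, 537, …, 10658, 10659.
5064 qualify.

5064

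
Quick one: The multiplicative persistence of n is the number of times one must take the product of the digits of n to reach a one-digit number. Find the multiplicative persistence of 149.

149 → 36 → 18 → 8 (3 steps)

3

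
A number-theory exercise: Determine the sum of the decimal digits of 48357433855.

4+8+3+5+7+4+3+3+8+5+5 = 55

55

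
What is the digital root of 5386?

5+3+8+6 = 22
2+2 = 4

4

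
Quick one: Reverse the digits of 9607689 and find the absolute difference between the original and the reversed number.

Reverse of 9607689 is 9867069.
|9607689 − 9867069| = 259380

259380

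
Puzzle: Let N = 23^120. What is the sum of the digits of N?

721

23^120 = 25547024360008320034716845003257365943632624968308007978003956631070331770034737801377170772800110738892953971818279672252777842139713519289874946645982858448971201
Sum of its 164 digits: 721.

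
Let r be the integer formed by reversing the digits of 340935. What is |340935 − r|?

198108

Reverse of 340935 is 539043.
|340935 − 539043| = 198108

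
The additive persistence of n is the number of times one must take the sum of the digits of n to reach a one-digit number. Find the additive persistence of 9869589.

9869589 → 54 → 9 (2 steps)

2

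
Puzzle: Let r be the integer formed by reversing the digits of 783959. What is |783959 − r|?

Reverse of 783959 is 959387.
|783959 − 959387| = 175428

175428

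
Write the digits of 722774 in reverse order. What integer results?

Reversing 722774 gives 477227.

477227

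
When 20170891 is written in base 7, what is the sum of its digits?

25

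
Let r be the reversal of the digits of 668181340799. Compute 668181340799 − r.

-328861841067

Reverse of 668181340799 is 997043181866.
668181340799 − 997043181866 = -328861841067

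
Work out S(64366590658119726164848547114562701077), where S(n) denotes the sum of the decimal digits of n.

172

6+4+3+6+6+5+9+0+6+5+8+1+1+9+7+2+6+1+6+4+8+4+8+5+4+7+1+1+4+5+6+2+7+0+1+0+7+7 = 172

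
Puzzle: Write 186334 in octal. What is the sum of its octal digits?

29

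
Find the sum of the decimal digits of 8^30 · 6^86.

8^30 · 6^86 = 10320652198251814838924275860843576295956996479145711586166111854921187496951891264550987628544
Sum of its 95 digits: 459.

459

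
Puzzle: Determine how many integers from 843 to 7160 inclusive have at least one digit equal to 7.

1821

The integers in [843, 7160] that have at least one digit equal to 7: 847, 857, 867, 870, 871, 872, …, 7159, 7160.
1821 qualify.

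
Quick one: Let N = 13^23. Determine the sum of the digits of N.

13^23 = 41753905413413116367045797
Sum of its 26 digits: 106.

106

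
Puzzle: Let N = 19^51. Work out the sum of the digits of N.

235

19^51 = 164601446942513134106236725812829032045114121982009343319734091019
Sum of its 66 digits: 235.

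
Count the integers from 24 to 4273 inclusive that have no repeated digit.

2379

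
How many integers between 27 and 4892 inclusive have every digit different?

2670

The integers in [27, 4892] that have every digit different: 27, 28, 29, 30, 31, 32, …, 4891, 4892.
2670 qualify.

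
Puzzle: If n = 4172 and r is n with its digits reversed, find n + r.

6886

Reverse of 4172 is 2714.
4172 + 2714 = 6886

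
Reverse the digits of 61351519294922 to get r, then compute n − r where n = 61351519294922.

Reverse of 61351519294922 is 22949291515316.
61351519294922 − 22949291515316 = 38402227779606

38402227779606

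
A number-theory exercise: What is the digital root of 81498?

3

8+1+4+9+8 = 30
3+0 = 3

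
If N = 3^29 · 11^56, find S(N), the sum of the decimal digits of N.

3^29 · 11^56 = 1427272032129349454901253680416915877844398980269532407081870978861941363
Sum of its 73 digits: 333.

333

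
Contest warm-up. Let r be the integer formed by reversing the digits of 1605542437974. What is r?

Reversing 1605542437974 gives 4797342455061.

4797342455061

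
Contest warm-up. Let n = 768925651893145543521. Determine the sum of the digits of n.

7+6+8+9+2+5+6+5+1+8+9+3+1+4+5+5+4+3+5+2+1 = 99

99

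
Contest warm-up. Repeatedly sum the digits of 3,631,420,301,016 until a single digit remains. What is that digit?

3

3+6+3+1+4+2+0+3+0+1+0+1+6 = 30
3+0 = 3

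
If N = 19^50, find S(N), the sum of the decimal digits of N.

244

19^50 = 8663234049605954426644038200675212212900743262211018069459689001
Sum of its 64 digits: 244.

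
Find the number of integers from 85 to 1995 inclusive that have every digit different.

1165

The integers in [85, 1995] that have every digit different: 85, 86, 87, 89, 90, 91, …, 1986, 1987.
1165 qualify.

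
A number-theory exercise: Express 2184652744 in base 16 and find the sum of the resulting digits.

49

2184652744 in base 16 is 823727C8.
Digit sum: 8+2+3+7+2+7+12+8 = 49.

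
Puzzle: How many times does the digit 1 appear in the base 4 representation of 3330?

1

3330 in base 4 is 310002.
The digit 1 appears 1 time.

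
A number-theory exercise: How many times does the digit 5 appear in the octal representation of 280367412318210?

280367412318210 in base 8 is 7757704001110002.
The digit 5 appears 1 time.

1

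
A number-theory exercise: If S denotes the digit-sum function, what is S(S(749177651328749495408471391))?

9

First digit sum: 135.
1+3+5 = 9.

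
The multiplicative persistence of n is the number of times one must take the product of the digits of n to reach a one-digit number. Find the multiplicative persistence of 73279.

5

73279 → 2646 → 288 → 128 → 16 → 6 (5 steps)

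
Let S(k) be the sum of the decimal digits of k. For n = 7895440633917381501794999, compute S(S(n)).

First digit sum: 131.
1+3+1 = 5.

5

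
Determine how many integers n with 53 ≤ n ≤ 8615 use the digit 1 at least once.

The integers in [53, 8615] that use the digit 1 at least once: 61, 71, 81, 91, 100, 101, …, 8614, 8615.
3084 qualify.

3084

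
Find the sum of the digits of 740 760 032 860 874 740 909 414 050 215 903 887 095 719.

7+4+0+7+6+0+0+3+2+8+6+0+8+7+4+7+4+0+9+0+9+4+1+4+0+5+0+2+1+5+9+0+3+8+8+7+0+9+5+7+1+9 = 179

179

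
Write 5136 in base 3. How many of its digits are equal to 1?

5136 in base 3 is 21001020.
The digit 1 appears 2 times.

2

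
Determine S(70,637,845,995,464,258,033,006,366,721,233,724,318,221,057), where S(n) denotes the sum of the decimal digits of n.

179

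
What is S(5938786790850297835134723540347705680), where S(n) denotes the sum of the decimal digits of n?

5+9+3+8+7+8+6+7+9+0+8+5+0+2+9+7+8+3+5+1+3+4+7+2+3+5+4+0+3+4+7+7+0+5+6+8+0 = 178

178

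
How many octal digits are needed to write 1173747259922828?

1173747259922828 in base 8 is 41270212436754614, which has 17 digits.

17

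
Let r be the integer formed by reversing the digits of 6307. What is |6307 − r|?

729

Reverse of 6307 is 7036.
|6307 − 7036| = 729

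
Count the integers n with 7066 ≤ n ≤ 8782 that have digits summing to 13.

The integers in [7066, 8782] that have digits summing to 13: 7105, 7114, 7123, 7132, 7141, 7150, …, 8410, 8500.
42 qualify.

42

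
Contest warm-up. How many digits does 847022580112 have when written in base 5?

18

847022580112 in base 5 is 102334200240030422, which has 18 digits.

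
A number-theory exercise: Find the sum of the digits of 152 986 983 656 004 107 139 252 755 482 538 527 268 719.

1+5+2+9+8+6+9+8+3+6+5+6+0+0+4+1+0+7+1+3+9+2+5+2+7+5+5+4+8+2+5+3+8+5+2+7+2+6+8+7+1+9 = 196

196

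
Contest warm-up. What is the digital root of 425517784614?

4+2+5+5+1+7+7+8+4+6+1+4 = 54
5+4 = 9

9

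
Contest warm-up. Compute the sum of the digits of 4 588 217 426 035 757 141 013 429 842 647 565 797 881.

186

4+5+8+8+2+1+7+4+2+6+0+3+5+7+5+7+1+4+1+0+1+3+4+2+9+8+4+2+6+4+7+5+6+5+7+9+7+8+8+1 = 186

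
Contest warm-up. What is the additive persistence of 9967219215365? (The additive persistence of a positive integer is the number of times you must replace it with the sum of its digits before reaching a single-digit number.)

3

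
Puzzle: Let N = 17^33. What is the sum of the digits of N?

170

17^33 = 40254497110927943179349807054456171205137
Sum of its 41 digits: 170.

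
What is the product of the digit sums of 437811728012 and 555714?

1188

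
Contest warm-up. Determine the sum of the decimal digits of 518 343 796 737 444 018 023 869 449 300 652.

145

5+1+8+3+4+3+7+9+6+7+3+7+4+4+4+0+1+8+0+2+3+8+6+9+4+4+9+3+0+0+6+5+2 = 145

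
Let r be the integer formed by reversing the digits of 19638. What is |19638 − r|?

64053

Reverse of 19638 is 83691.
|19638 − 83691| = 64053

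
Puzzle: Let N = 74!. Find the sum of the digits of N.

74! = 330788544151938641225953028221253782145683251820934971170611926835411235700971565459250872320000000000000000
Sum of its 108 digits: 378.

378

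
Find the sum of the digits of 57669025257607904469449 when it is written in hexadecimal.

57669025257607904469449 in base 16 is C363E7EE0341CF9A1C9.
Digit sum: 12+3+6+3+14+7+14+14+0+3+4+1+12+15+9+10+1+12+9 = 149.

149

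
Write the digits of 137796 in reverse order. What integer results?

697731

Reversing 137796 gives 697731.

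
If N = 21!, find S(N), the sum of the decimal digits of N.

21! = 51090942171709440000
Sum of its 20 digits: 63.

63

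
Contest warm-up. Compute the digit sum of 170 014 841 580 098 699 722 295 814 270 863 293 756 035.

1+7+0+0+1+4+8+4+1+5+8+0+0+9+8+6+9+9+7+2+2+2+9+5+8+1+4+2+7+0+8+6+3+2+9+3+7+5+6+0+3+5 = 186

186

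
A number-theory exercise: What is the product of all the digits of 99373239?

9×9×3×7×3×2×3×9 = 275562

275562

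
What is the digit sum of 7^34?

7^34 = 54116956037952111668959660849
Sum of its 29 digits: 142.

142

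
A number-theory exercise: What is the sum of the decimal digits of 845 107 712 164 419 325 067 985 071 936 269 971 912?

8+4+5+1+0+7+7+1+2+1+6+4+4+1+9+3+2+5+0+6+7+9+8+5+0+7+1+9+3+6+2+6+9+9+7+1+9+1+2 = 177

177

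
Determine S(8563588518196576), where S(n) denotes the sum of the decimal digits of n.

8+5+6+3+5+8+8+5+1+8+1+9+6+5+7+6 = 91

91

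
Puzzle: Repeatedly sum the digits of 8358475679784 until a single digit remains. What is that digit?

9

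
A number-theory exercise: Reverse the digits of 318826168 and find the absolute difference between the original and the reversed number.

542802645

Reverse of 318826168 is 861628813.
|318826168 − 861628813| = 542802645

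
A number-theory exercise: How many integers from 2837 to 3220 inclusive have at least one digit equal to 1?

155

The integers in [2837, 3220] that have at least one digit equal to 1: 2841, 2851, 2861, 2871, 2881, 2891, …, 3218, 3219.
155 qualify.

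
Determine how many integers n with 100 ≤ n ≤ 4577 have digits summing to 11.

257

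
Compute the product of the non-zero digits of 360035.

3×6×3×5 = 270

270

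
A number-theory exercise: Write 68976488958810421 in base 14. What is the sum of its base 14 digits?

68976488958810421 in base 14 is 62C90BC42B81509.
Digit sum: 6+2+12+9+0+11+12+4+2+11+8+1+5+0+9 = 92.

92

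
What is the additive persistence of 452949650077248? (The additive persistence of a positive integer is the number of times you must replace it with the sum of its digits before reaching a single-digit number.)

452949650077248 → 72 → 9 (2 steps)

2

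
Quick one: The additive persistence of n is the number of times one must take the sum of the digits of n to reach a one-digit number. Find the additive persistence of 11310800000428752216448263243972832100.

3

11310800000428752216448263243972832100 → 119 → 11 → 2 (3 steps)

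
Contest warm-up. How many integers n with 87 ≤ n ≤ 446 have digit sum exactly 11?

34

The integers in [87, 446] that have digit sum exactly 11: 92, 119, 128, 137, 146, 155, …, 434, 443.
34 qualify.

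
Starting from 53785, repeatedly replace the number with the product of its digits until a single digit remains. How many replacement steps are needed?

2

53785 → 4200 → 0 (2 steps)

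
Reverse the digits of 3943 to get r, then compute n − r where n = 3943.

Reverse of 3943 is 3493.
3943 − 3493 = 450

450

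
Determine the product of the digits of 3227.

84

3×2×2×7 = 84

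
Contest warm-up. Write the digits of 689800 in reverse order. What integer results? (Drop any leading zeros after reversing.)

8986

Reversing 689800 gives 8986.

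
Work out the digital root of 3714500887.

7

3+7+1+4+5+0+0+8+8+7 = 43
4+3 = 7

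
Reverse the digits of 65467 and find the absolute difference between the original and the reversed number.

10989

Reverse of 65467 is 76456.
|65467 − 76456| = 10989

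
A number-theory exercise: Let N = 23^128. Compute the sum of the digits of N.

23^128 = 2000612648629959995276248258052845981466645169564561504239898419495511098518977028822341921918172867228616152721671788220528789707166046954666106519124223945775690211103892481
Sum of its 175 digits: 808.

808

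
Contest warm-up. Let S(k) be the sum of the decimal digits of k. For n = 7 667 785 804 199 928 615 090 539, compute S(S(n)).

8

First digit sum: 134.
1+3+4 = 8.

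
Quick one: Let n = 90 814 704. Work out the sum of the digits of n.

9+0+8+1+4+7+0+4 = 33

33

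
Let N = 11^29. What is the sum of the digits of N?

140

11^29 = 1586309297171491574414436704891
Sum of its 31 digits: 140.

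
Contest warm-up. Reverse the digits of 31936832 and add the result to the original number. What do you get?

Reverse of 31936832 is 23863913.
31936832 + 23863913 = 55800745

55800745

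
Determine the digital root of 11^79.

The digital root of n equals n mod 9 (or 9 when 9 | n), so we need 11^79 mod 9.
11^79 ≡ 2 (mod 9), so the digital root is 2.

2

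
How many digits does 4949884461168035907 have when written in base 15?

16

4949884461168035907 in base 15 is B48571E2DCB5248C, which has 16 digits.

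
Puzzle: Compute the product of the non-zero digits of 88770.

3136

8×8×7×7 = 3136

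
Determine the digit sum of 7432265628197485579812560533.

133

7+4+3+2+2+6+5+6+2+8+1+9+7+4+8+5+5+7+9+8+1+2+5+6+0+5+3+3 = 133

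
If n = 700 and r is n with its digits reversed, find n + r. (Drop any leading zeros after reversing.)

Reverse of 700 is 7.
700 + 7 = 707

707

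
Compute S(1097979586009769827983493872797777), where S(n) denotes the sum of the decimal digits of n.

1+0+9+7+9+7+9+5+8+6+0+0+9+7+6+9+8+2+7+9+8+3+4+9+3+8+7+2+7+9+7+7+7+7 = 206

206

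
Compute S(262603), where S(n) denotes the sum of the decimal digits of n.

19

2+6+2+6+0+3 = 19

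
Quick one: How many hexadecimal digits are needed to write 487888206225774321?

15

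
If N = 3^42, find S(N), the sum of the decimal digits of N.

90

3^42 = 109418989131512359209
Sum of its 21 digits: 90.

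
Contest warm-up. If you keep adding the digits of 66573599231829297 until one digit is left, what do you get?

6+6+5+7+3+5+9+9+2+3+1+8+2+9+2+9+7 = 93
9+3 = 12
1+2 = 3

3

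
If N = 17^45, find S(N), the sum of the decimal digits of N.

242

17^45 = 23453165165327788911665591944416226304630809183732482257
Sum of its 56 digits: 242.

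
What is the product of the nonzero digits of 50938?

1080

5×9×3×8 = 1080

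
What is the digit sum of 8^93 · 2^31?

430

8^93 · 2^31 = 2085924839766513752338888384931203236916703635113918720651407820138886450957656787131798913024
Sum of its 94 digits: 430.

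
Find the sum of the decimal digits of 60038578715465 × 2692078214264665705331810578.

200

60038578715465 × 2692078214264665705331810578 = 161628549775317584162357974133701939188770
Sum of its 42 digits: 200.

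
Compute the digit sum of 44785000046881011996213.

87

4+4+7+8+5+0+0+0+0+4+6+8+8+1+0+1+1+9+9+6+2+1+3 = 87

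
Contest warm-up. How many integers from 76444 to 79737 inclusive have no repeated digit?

The integers in [76444, 79737] that have no repeated digit: 76450, 76451, 76452, 76453, 76458, 76459, …, 79684, 79685.
774 qualify.

774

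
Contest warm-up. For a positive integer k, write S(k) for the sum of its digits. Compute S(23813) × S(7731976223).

S(23813) = 2+3+8+1+3 = 17.
S(7731976223) = 7+7+3+1+9+7+6+2+2+3 = 47.
17 · 47 = 799.

799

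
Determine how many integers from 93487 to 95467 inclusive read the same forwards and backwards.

20

The integers in [93487, 95467] that read the same forwards and backwards: 93539, 93639, 93739, 93839, 93939, 94049, …, 95359, 95459.
20 qualify.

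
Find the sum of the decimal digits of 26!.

26! = 403291461126605635584000000
Sum of its 27 digits: 81.

81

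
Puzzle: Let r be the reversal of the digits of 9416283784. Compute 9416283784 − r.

4542457635

Reverse of 9416283784 is 4873826149.
9416283784 − 4873826149 = 4542457635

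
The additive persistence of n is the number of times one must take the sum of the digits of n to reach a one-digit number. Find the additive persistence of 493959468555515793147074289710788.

493959468555515793147074289710788 → 175 → 13 → 4 (3 steps)

3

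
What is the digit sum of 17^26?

17^26 = 98100666009922840441972689847969
Sum of its 32 digits: 163.

163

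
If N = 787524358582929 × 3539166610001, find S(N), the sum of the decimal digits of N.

150

787524358582929 × 3539166610001 = 2787179914459156757159272929
Sum of its 28 digits: 150.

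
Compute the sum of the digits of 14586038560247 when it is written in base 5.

47

14586038560247 in base 5 is 3402434201332411442.
Digit sum: 3+4+0+2+4+3+4+2+0+1+3+3+2+4+1+1+4+4+2 = 47.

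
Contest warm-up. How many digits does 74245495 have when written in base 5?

12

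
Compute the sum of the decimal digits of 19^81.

523

19^81 = 37935138777825626081921793537883175111660882975396868589425211875005368072659738180509867983917766065619
Sum of its 104 digits: 523.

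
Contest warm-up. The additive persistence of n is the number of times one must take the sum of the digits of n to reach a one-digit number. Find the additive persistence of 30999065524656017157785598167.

30999065524656017157785598167 → 146 → 11 → 2 (3 steps)

3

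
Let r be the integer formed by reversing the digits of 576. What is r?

Reversing 576 gives 675.

675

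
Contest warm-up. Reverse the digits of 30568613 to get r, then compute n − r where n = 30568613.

-1117890

Reverse of 30568613 is 31686503.
30568613 − 31686503 = -1117890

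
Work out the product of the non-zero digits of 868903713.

8×6×8×9×3×7×1×3 = 217728

217728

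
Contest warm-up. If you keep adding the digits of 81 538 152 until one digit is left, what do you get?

6

8+1+5+3+8+1+5+2 = 33
3+3 = 6
(Equivalently, 81 538 152 mod 9 = 6.)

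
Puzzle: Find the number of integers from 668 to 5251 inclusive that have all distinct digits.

The integers in [668, 5251] that have all distinct digits: 670, 671, 672, 673, 674, 675, …, 5248, 5249.
2396 qualify.

2396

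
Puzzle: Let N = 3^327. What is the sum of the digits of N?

684

3^327 = 1043879318425322098381928487332006557925783753596814629790137225014803335307690260100197730657583707212531346462208438971195931096436991127279670147038126987
Sum of its 157 digits: 684.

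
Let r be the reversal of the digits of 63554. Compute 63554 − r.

Reverse of 63554 is 45536.
63554 − 45536 = 18018

18018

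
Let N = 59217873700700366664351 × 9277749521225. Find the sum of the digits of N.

59217873700700366664351 × 9277749521225 = 549408599374635345767364440525349975
Sum of its 36 digits: 183.

183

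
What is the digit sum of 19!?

45

19! = 121645100408832000
Sum of its 18 digits: 45.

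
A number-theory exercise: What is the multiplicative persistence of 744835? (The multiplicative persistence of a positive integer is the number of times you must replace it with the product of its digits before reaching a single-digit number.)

2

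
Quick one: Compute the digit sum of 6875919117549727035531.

6+8+7+5+9+1+9+1+1+7+5+4+9+7+2+7+0+3+5+5+3+1 = 105

105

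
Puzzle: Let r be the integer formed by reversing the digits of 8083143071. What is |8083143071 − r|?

6379729263

Reverse of 8083143071 is 1703413808.
|8083143071 − 1703413808| = 6379729263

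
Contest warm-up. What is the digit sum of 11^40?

11^40 = 452592555681759518058893560348969204658401
Sum of its 42 digits: 205.

205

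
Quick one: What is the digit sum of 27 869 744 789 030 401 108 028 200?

100

2+7+8+6+9+7+4+4+7+8+9+0+3+0+4+0+1+1+0+8+0+2+8+2+0+0 = 100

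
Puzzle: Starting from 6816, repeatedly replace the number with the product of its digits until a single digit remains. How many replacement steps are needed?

4

6816 → 288 → 128 → 16 → 6 (4 steps)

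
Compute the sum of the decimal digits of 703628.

26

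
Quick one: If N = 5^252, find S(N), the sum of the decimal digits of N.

5^252 = 138178696881511114006181629804806393137856005830980502160379255522697468850598832927544120055556611624968756703138394617551921583149311147098448060432929196394979953765869140625
Sum of its 177 digits: 802.

802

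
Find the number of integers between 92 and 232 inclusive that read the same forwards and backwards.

The integers in [92, 232] that read the same forwards and backwards: 99, 101, 111, 121, 131, 141, …, 222, 232.
15 qualify.

15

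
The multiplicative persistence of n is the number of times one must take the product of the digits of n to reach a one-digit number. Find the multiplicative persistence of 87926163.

2

87926163 → 108864 → 0 (2 steps)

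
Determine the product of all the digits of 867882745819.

433520640

8×6×7×8×8×2×7×4×5×8×1×9 = 433520640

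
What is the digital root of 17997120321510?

3

1+7+9+9+7+1+2+0+3+2+1+5+1+0 = 48
4+8 = 12
1+2 = 3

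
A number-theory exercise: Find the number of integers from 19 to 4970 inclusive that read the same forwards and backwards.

The integers in [19, 4970] that read the same forwards and backwards: 22, 33, 44, 55, 66, 77, …, 4774, 4884.
137 qualify.

137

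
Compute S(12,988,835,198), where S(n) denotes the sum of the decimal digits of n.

1+2+9+8+8+8+3+5+1+9+8 = 62

62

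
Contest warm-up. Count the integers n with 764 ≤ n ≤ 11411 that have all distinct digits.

5036

The integers in [764, 11411] that have all distinct digits: 764, 765, 768, 769, 780, 781, …, 10986, 10987.
5036 qualify.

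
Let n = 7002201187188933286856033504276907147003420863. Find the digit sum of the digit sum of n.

First digit sum: 179.
1+7+9 = 17.

17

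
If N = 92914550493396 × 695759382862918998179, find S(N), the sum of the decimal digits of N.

92914550493396 × 695759382862918998179 = 64646170310270726869285386475525884
Sum of its 35 digits: 165.

165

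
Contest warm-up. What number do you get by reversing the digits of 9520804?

4080259

Reversing 9520804 gives 4080259.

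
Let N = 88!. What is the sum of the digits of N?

88! = 185482642257398439114796845645546284380220968949399346684421580986889562184028199319100141244804501828416633516851200000000000000000000
Sum of its 135 digits: 531.

531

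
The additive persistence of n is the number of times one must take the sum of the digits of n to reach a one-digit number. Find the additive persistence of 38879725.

3

38879725 → 49 → 13 → 4 (3 steps)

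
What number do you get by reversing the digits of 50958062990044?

44009926085905

Reversing 50958062990044 gives 44009926085905.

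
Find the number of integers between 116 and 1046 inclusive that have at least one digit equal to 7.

The integers in [116, 1046] that have at least one digit equal to 7: 117, 127, 137, 147, 157, 167, …, 1027, 1037.
255 qualify.

255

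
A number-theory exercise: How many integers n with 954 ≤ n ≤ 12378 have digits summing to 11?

The integers in [954, 12378] that have digits summing to 11: 1019, 1028, 1037, 1046, 1055, 1064, …, 12341, 12350.
427 qualify.

427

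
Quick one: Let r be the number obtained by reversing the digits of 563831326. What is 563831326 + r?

Reverse of 563831326 is 623138365.
563831326 + 623138365 = 1186969691

1186969691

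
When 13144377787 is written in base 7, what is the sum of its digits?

37

13144377787 in base 7 is 643505240062.
Digit sum: 6+4+3+5+0+5+2+4+0+0+6+2 = 37.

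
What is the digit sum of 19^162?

919

19^162 = 1439074754092889535720909675867829641482693058401111578195824875150957842421821041928516471057125019542271520252750744992795580167792191051417555965470380595247258023649116901754846622168304904155778613853161
Sum of its 208 digits: 919.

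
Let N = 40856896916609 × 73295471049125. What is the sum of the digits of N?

133

40856896916609 × 73295471049125 = 2994625505108399438867417125
Sum of its 28 digits: 133.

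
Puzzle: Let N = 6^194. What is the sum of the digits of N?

666

6^194 = 9148345846451204578124461838108147555362413094875030639049191506668229800017569852089166223867393203378189631916069312220388915477486180606653283434496
Sum of its 151 digits: 666.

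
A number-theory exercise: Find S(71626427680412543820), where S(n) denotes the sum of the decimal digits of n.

78

7+1+6+2+6+4+2+7+6+8+0+4+1+2+5+4+3+8+2+0 = 78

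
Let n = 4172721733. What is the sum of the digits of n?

37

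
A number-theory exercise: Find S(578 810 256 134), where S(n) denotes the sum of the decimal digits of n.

5+7+8+8+1+0+2+5+6+1+3+4 = 50

50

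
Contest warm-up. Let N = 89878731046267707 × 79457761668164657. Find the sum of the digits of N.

89878731046267707 × 79457761668164657 = 7141562790511410905948740577831499
Sum of its 34 digits: 153.

153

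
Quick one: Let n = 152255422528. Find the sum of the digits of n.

1+5+2+2+5+5+4+2+2+5+2+8 = 43

43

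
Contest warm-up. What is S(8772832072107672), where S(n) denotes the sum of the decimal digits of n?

69

8+7+7+2+8+3+2+0+7+2+1+0+7+6+7+2 = 69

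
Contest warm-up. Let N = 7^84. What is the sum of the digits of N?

307

7^84 = 97327453648743672783790144527749033795901408624680013074608083129650401
Sum of its 71 digits: 307.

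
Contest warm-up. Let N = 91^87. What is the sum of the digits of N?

91^87 = 273275773310967010077381217612973792487766768100472154933524018845496983206732128033717364967865726225029373535995563251984506046508694759592653826746794589024016339914931
Sum of its 171 digits: 793.

793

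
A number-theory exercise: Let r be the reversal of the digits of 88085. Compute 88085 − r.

Reverse of 88085 is 58088.
88085 − 58088 = 29997

29997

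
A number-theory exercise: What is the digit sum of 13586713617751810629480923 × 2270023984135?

158

13586713617751810629480923 × 2270023984135 = 30842165777870224626744327115437156605
Sum of its 38 digits: 158.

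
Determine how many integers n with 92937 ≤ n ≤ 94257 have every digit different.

443

The integers in [92937, 94257] that have every digit different: 93012, 93014, 93015, 93016, 93017, 93018, …, 94256, 94257.
443 qualify.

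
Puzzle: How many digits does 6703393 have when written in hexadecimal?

6

6703393 in base 16 is 664921, which has 6 digits.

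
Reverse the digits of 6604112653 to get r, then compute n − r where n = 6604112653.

Reverse of 6604112653 is 3562114066.
6604112653 − 3562114066 = 3041998587

3041998587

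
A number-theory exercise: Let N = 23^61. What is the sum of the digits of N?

320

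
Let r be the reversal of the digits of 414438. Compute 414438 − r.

-419976

Reverse of 414438 is 834414.
414438 − 834414 = -419976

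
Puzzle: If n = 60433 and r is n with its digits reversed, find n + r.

93839

Reverse of 60433 is 33406.
60433 + 33406 = 93839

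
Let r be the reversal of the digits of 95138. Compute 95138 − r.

Reverse of 95138 is 83159.
95138 − 83159 = 11979

11979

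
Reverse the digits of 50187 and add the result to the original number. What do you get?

128292

Reverse of 50187 is 78105.
50187 + 78105 = 128292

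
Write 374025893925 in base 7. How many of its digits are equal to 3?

3

374025893925 in base 7 is 36010465433145.
The digit 3 appears 3 times.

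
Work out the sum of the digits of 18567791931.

1+8+5+6+7+7+9+1+9+3+1 = 57

57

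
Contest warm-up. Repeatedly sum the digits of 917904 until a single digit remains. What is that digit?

3

9+1+7+9+0+4 = 30
3+0 = 3
(Equivalently, 917904 mod 9 = 3.)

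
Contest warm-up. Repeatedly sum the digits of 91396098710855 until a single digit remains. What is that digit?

8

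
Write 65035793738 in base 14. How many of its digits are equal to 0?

65035793738 in base 14 is 320D5D1026.
The digit 0 appears 2 times.

2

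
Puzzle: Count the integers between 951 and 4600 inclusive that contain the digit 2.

1742

The integers in [951, 4600] that contain the digit 2: 952, 962, 972, 982, 992, 1002, …, 4582, 4592.
1742 qualify.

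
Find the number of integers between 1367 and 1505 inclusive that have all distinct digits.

83

The integers in [1367, 1505] that have all distinct digits: 1367, 1368, 1369, 1370, 1372, 1374, …, 1503, 1504.
83 qualify.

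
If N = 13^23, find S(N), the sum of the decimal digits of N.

106

13^23 = 41753905413413116367045797
Sum of its 26 digits: 106.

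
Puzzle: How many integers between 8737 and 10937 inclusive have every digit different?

894

The integers in [8737, 10937] that have every digit different: 8739, 8740, 8741, 8742, 8743, 8745, …, 10936, 10937.
894 qualify.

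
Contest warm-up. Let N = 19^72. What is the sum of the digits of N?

379

19^72 = 117559916411211832465951672297276404659712092294244328417048016671441189422251359092181500961
Sum of its 93 digits: 379.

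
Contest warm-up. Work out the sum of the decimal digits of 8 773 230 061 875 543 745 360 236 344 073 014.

8+7+7+3+2+3+0+0+6+1+8+7+5+5+4+3+7+4+5+3+6+0+2+3+6+3+4+4+0+7+3+0+1+4 = 131

131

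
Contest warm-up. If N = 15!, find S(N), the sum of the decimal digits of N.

15! = 1307674368000
Sum of its 13 digits: 45.

45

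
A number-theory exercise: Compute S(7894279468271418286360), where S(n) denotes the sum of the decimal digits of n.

112

7+8+9+4+2+7+9+4+6+8+2+7+1+4+1+8+2+8+6+3+6+0 = 112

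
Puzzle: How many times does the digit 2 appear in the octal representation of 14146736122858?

1

14146736122858 in base 8 is 315671313465752.
The digit 2 appears 1 time.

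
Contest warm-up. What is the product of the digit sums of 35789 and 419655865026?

1824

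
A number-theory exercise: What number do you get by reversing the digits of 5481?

1845

Reversing 5481 gives 1845.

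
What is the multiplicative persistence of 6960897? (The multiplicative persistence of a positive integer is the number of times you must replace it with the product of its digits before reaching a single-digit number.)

1

6960897 → 0 (1 step)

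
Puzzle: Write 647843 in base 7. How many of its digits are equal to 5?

3

647843 in base 7 is 5335520.
The digit 5 appears 3 times.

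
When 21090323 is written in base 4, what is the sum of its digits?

21090323 in base 4 is 1100131000103.
Digit sum: 1+1+0+0+1+3+1+0+0+0+1+0+3 = 11.

11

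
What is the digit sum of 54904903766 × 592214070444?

54904903766 × 592214070444 = 32515456546598964892104
Sum of its 23 digits: 111.

111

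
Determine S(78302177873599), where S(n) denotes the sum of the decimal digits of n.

7+8+3+0+2+1+7+7+8+7+3+5+9+9 = 76

76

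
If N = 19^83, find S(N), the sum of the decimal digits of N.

505

19^83 = 13694585098795051015573767467175826215309578754118269560782501486876937874230165483164062342194313549688459
Sum of its 107 digits: 505.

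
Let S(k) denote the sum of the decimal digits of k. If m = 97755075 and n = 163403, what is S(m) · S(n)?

765

S(97755075) = 9+7+7+5+5+0+7+5 = 45.
S(163403) = 1+6+3+4+0+3 = 17.
45 · 17 = 765.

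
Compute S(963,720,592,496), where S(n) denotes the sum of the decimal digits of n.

62

9+6+3+7+2+0+5+9+2+4+9+6 = 62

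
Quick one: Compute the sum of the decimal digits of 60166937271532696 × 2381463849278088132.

60166937271532696 × 2381463849278088132 = 143285386033937523539508608207563872
Sum of its 36 digits: 159.

159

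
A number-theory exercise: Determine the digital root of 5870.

5+8+7+0 = 20
2+0 = 2

2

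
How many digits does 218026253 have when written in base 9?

9

218026253 in base 9 is 505225712, which has 9 digits.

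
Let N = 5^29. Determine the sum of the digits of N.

83

5^29 = 186264514923095703125
Sum of its 21 digits: 83.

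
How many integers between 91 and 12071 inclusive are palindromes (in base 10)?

202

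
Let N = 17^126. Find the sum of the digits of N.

17^126 = 108783767007780578756341978903696172312196948605058760800497561844262049639382480021537202926399260746822769237627330128317595052865228257174775935947999969
Sum of its 156 digits: 748.

748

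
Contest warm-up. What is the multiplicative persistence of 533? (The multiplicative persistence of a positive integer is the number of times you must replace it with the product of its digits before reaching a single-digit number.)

533 → 45 → 20 → 0 (3 steps)

3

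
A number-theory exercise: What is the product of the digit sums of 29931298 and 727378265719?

S(29931298) = 2+9+9+3+1+2+9+8 = 43.
S(727378265719) = 7+2+7+3+7+8+2+6+5+7+1+9 = 64.
43 · 64 = 2752.

2752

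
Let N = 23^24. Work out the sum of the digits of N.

23^24 = 480250763996501976790165756943041
Sum of its 33 digits: 154.

154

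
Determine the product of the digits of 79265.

7×9×2×6×5 = 3780

3780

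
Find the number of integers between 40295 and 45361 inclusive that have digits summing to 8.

23

The integers in [40295, 45361] that have digits summing to 8: 40301, 40310, 40400, 41003, 41012, 41021, …, 43100, 44000.
23 qualify.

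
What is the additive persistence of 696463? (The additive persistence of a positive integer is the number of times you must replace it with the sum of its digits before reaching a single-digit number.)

2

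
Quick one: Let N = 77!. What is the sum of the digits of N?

77! = 145183092028285869634070784086308284983740379224208358846781574688061991349156420080065207861248000000000000000000
Sum of its 114 digits: 432.

432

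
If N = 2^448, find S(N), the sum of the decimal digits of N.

2^448 = 726838724295606890549323807888004534353641360687318060281490199180639288113397923326191050713763565560762521606266177933534601628614656
Sum of its 135 digits: 592.

592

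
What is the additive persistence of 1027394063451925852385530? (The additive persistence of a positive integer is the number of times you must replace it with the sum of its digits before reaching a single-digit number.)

1027394063451925852385530 → 100 → 1 (2 steps)

2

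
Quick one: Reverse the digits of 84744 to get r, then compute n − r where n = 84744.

Reverse of 84744 is 44748.
84744 − 44748 = 39996

39996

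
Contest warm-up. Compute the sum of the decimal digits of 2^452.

634

2^452 = 11629419588729710248789180926208072549658261770997088964503843186890228609814366773219056811420217048972200345700258846936553626057834496
Sum of its 137 digits: 634.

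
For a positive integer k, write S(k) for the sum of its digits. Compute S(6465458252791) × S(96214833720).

2880

S(6465458252791) = 6+4+6+5+4+5+8+2+5+2+7+9+1 = 64.
S(96214833720) = 9+6+2+1+4+8+3+3+7+2+0 = 45.
64 · 45 = 2880.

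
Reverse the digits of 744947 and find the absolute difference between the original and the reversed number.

4500

Reverse of 744947 is 749447.
|744947 − 749447| = 4500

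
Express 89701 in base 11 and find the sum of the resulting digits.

89701 in base 11 is 61437.
Digit sum: 6+1+4+3+7 = 21.

21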